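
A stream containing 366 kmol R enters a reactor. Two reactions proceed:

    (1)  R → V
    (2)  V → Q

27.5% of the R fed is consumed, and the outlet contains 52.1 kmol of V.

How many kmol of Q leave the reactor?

Conversion of R: R consumed = 1ξ₁ = 0.275 × 366 → ξ₁ = 100.7 kmol.
V balance: n_V = 0 + 1ξ₁ − 1ξ₂ = 52.1 → ξ₂ = (1·100.7 − 52.1)/1 = 48.55 kmol.
Outlet amounts (n = n₀ + Σ ν·ξ):
  R: 366 − 1(100.7) = 265.4
  V: 0 + 1(100.7) − 1(48.55) = 52.1
  Q: 0 + 1(48.55) = 48.55

48.6 kmol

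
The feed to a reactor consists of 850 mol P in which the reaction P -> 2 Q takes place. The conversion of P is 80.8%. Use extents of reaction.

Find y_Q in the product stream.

P reacted = 0.808 × 850 = 686.8 mol; ν_P = −1, so ξ = 686.8/1 = 686.8 mol.
Outlet amounts (n = n₀ + ν ξ):
  P: 850 − 1(686.8) = 163.2
  Q: 0 + 2(686.8) = 1374
Total out = 1537 mol; y_Q = 1374 / 1537 = 0.8938.

0.894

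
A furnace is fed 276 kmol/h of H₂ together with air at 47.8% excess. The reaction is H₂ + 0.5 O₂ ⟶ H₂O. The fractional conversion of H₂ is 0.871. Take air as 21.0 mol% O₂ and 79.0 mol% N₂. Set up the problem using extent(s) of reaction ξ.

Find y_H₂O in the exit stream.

Stoichiometric O₂ = 0.5 × 276 = 138 kmol/h; O₂ fed = 138 × 1.478 = 204 kmol/h.
N₂ fed = 204 × 79/21 = 767.3 kmol/h.
Fuel reacted = 0.871 × 276 → ξ = 240.4 kmol/h.
Outlet (n = n₀ + ν ξ):
  H₂: 276 − 1(240.4) = 35.6
  O₂: 204 − 0.5(240.4) = 83.77
  N₂: 767.3 (inert)
  H₂O: 0 + 1(240.4) = 240.4
Total out = 1127 kmol/h; y_H₂O = 240.4 / 1127 = 0.2133.

0.213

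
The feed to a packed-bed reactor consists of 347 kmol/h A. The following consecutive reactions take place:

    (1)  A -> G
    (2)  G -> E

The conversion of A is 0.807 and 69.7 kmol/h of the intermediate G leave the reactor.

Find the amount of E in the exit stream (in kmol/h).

Conversion of A: A consumed = 1ξ₁ = 0.807 × 347 → ξ₁ = 280 kmol/h.
G balance: n_G = 0 + 1ξ₁ − 1ξ₂ = 69.7 → ξ₂ = (1·280 − 69.7)/1 = 210.3 kmol/h.
Outlet amounts (n = n₀ + Σ ν·ξ):
  A: 347 − 1(280) = 66.97
  G: 0 + 1(280) − 1(210.3) = 69.7
  E: 0 + 1(210.3) = 210.3

210 kmol/h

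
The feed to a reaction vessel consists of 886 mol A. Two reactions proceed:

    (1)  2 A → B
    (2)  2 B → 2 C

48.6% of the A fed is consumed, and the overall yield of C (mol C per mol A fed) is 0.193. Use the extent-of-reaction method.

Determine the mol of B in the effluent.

44.3 mol

Conversion of A: A consumed = 2ξ₁ = 0.486 × 886 → ξ₁ = 215.3 mol.
Yield of C: 2ξ₂ / 886 = 0.193 → ξ₂ = 85.5 mol.
Outlet amounts (n = n₀ + Σ ν·ξ):
  A: 886 − 2(215.3) = 455.4
  B: 0 + 1(215.3) − 2(85.5) = 44.3
  C: 0 + 2(85.5) = 171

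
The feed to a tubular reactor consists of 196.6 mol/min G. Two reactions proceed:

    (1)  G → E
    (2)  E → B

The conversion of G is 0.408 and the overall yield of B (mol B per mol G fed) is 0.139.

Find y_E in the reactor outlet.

0.269

Conversion of G: G consumed = 1ξ₁ = 0.408 × 196.6 → ξ₁ = 80.21 mol/min.
Yield of B: 1ξ₂ / 196.6 = 0.139 → ξ₂ = 27.33 mol/min.
Outlet amounts (n = n₀ + Σ ν·ξ):
  G: 196.6 − 1(80.21) = 116.4
  E: 0 + 1(80.21) − 1(27.33) = 52.89
  B: 0 + 1(27.33) = 27.33
Total out = 196.6 mol/min; y_E = 52.89 / 196.6 = 0.269.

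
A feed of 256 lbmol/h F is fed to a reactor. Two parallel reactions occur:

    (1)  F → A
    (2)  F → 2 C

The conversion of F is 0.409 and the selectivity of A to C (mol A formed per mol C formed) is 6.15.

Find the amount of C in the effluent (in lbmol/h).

15.7 lbmol/h

Conversion of F: F consumed = 0.409 × 256 = 104.7 lbmol/h = 1ξ₁ + 1ξ₂.
Selectivity: 1ξ₁ / (2ξ₂) = 6.15 → ξ₁ = 12.3 ξ₂.
Substitute: (1·12.3 + 1) ξ₂ = 104.7 → ξ₂ = 7.872 lbmol/h, ξ₁ = 96.83 lbmol/h.
Outlet amounts (n = n₀ + Σ ν·ξ):
  F: 256 − 1(96.83) − 1(7.872) = 151.3
  A: 0 + 1(96.83) = 96.83
  C: 0 + 2(7.872) = 15.74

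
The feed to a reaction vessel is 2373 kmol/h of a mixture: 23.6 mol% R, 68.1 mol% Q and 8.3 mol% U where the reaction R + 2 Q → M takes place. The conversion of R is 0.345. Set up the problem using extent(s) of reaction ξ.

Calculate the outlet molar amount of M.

193 kmol/h

R reacted = 0.345 × 560 = 193.2 kmol/h; ν_R = −1, so ξ = 193.2/1 = 193.2 kmol/h.
Outlet amounts (n = n₀ + ν ξ):
  R: 560 − 1(193.2) = 366.8
  Q: 1616 − 2(193.2) = 1230
  M: 0 + 1(193.2) = 193.2
  U: 197 (inert)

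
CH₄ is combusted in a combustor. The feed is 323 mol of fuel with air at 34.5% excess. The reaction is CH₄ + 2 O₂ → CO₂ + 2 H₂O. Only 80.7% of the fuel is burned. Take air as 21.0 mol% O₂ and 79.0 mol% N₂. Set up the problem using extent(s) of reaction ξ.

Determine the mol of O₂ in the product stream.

Stoichiometric O₂ = 2 × 323 = 646 mol; O₂ fed = 646 × 1.345 = 868.9 mol.
N₂ fed = 868.9 × 79/21 = 3269 mol.
Fuel reacted = 0.807 × 323 → ξ = 260.7 mol.
Outlet (n = n₀ + ν ξ):
  CH₄: 323 − 1(260.7) = 62.34
  O₂: 868.9 − 2(260.7) = 347.5
  N₂: 3269 (inert)
  CO₂: 0 + 1(260.7) = 260.7
  H₂O: 0 + 2(260.7) = 521.3

348 mol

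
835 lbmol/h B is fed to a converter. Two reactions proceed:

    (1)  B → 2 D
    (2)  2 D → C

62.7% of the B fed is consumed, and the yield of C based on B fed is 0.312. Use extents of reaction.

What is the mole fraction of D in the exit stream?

Conversion of B: B consumed = 1ξ₁ = 0.627 × 835 → ξ₁ = 523.5 lbmol/h.
Yield of C: 1ξ₂ / 835 = 0.312 → ξ₂ = 260.5 lbmol/h.
Outlet amounts (n = n₀ + Σ ν·ξ):
  B: 835 − 1(523.5) = 311.5
  D: 0 + 2(523.5) − 2(260.5) = 526
  C: 0 + 1(260.5) = 260.5
Total out = 1098 lbmol/h; y_D = 526 / 1098 = 0.4791.

0.479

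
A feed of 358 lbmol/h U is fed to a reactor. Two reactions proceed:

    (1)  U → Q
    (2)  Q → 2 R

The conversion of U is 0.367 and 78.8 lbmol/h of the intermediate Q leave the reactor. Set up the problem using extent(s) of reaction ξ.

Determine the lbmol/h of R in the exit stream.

Conversion of U: U consumed = 1ξ₁ = 0.367 × 358 → ξ₁ = 131.4 lbmol/h.
Q balance: n_Q = 0 + 1ξ₁ − 1ξ₂ = 78.8 → ξ₂ = (1·131.4 − 78.8)/1 = 52.59 lbmol/h.
Outlet amounts (n = n₀ + Σ ν·ξ):
  U: 358 − 1(131.4) = 226.6
  Q: 0 + 1(131.4) − 1(52.59) = 78.8
  R: 0 + 2(52.59) = 105.2

105 lbmol/h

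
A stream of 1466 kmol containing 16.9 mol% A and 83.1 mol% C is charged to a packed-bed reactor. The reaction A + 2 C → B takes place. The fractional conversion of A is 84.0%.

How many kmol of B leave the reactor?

208 kmol

A reacted = 0.84 × 247.8 = 208.1 kmol; ν_A = −1, so ξ = 208.1/1 = 208.1 kmol.
Outlet amounts (n = n₀ + ν ξ):
  A: 247.8 − 1(208.1) = 39.64
  C: 1218 − 2(208.1) = 802
  B: 0 + 1(208.1) = 208.1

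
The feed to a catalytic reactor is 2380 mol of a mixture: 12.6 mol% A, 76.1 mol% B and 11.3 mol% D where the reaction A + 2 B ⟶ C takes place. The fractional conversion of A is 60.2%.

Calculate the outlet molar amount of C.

A reacted = 0.602 × 299.9 = 180.5 mol; ν_A = −1, so ξ = 180.5/1 = 180.5 mol.
Outlet amounts (n = n₀ + ν ξ):
  A: 299.9 − 1(180.5) = 119.4
  B: 1811 − 2(180.5) = 1450
  C: 0 + 1(180.5) = 180.5
  D: 268.9 (inert)

181 mol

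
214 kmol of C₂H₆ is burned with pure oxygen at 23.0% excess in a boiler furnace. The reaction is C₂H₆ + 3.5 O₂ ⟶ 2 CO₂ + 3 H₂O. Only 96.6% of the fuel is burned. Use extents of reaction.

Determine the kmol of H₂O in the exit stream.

Stoichiometric O₂ = 3.5 × 214 = 749 kmol; O₂ fed = 749 × 1.230 = 921.3 kmol.
Fuel reacted = 0.966 × 214 → ξ = 206.7 kmol.
Outlet (n = n₀ + ν ξ):
  C₂H₆: 214 − 1(206.7) = 7.276
  O₂: 921.3 − 3.5(206.7) = 197.7
  CO₂: 0 + 2(206.7) = 413.4
  H₂O: 0 + 3(206.7) = 620.2

620 kmol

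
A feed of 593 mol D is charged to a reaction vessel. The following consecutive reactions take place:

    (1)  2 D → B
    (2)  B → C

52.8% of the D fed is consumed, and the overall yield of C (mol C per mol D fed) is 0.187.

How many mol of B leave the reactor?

Conversion of D: D consumed = 2ξ₁ = 0.528 × 593 → ξ₁ = 156.6 mol.
Yield of C: 1ξ₂ / 593 = 0.187 → ξ₂ = 110.9 mol.
Outlet amounts (n = n₀ + Σ ν·ξ):
  D: 593 − 2(156.6) = 279.9
  B: 0 + 1(156.6) − 1(110.9) = 45.66
  C: 0 + 1(110.9) = 110.9

45.7 mol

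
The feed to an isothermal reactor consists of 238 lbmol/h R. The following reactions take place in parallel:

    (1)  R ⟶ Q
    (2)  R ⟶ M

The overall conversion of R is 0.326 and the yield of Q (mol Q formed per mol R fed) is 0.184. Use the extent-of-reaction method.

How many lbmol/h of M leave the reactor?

Yield of Q: 1ξ₁ / 238 = 0.184 → ξ₁ = 43.79 lbmol/h.
Conversion of R: 1ξ₁ + 1ξ₂ = 0.326 × 238 = 77.59 → ξ₂ = 33.8 lbmol/h.
Outlet amounts (n = n₀ + Σ ν·ξ):
  R: 238 − 1(43.79) − 1(33.8) = 160.4
  Q: 0 + 1(43.79) = 43.79
  M: 0 + 1(33.8) = 33.8

33.8 lbmol/h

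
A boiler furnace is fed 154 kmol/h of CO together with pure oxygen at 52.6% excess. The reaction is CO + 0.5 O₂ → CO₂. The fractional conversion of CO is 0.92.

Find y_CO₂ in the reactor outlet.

0.706

Stoichiometric O₂ = 0.5 × 154 = 77 kmol/h; O₂ fed = 77 × 1.526 = 117.5 kmol/h.
Fuel reacted = 0.92 × 154 → ξ = 141.7 kmol/h.
Outlet (n = n₀ + ν ξ):
  CO: 154 − 1(141.7) = 12.32
  O₂: 117.5 − 0.5(141.7) = 46.66
  CO₂: 0 + 1(141.7) = 141.7
Total out = 200.7 kmol/h; y_CO₂ = 141.7 / 200.7 = 0.7061.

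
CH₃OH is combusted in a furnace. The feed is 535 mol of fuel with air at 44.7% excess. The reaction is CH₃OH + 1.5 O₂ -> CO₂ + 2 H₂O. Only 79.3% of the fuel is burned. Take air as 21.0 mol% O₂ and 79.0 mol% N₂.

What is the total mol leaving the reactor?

6280 mol

Stoichiometric O₂ = 1.5 × 535 = 802.5 mol; O₂ fed = 802.5 × 1.447 = 1161 mol.
N₂ fed = 1161 × 79/21 = 4368 mol.
Fuel reacted = 0.793 × 535 → ξ = 424.3 mol.
Outlet (n = n₀ + ν ξ):
  CH₃OH: 535 − 1(424.3) = 110.7
  O₂: 1161 − 1.5(424.3) = 524.8
  N₂: 4368 (inert)
  CO₂: 0 + 1(424.3) = 424.3
  H₂O: 0 + 2(424.3) = 848.5
Total out = 110.7 + 524.8 + 4368 + 424.3 + 848.5 = 6277 mol.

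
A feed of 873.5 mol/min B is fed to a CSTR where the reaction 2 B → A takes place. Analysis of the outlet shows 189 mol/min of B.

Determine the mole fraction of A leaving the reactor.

For B: n = n₀ − 2ξ → 189 = 873.5 − 2ξ, giving ξ = 342.2 mol/min.
Outlet amounts (n = n₀ + ν ξ):
  B: 873.5 − 2(342.2) = 189
  A: 0 + 1(342.2) = 342.2
Total out = 531.2 mol/min; y_A = 342.2 / 531.2 = 0.6442.

0.644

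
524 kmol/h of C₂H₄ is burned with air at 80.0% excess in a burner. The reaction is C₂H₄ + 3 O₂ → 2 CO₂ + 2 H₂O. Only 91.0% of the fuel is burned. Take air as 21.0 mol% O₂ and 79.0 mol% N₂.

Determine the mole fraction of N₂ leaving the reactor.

Stoichiometric O₂ = 3 × 524 = 1572 kmol/h; O₂ fed = 1572 × 1.800 = 2830 kmol/h.
N₂ fed = 2830 × 79/21 = 10640 kmol/h.
Fuel reacted = 0.91 × 524 → ξ = 476.8 kmol/h.
Outlet (n = n₀ + ν ξ):
  C₂H₄: 524 − 1(476.8) = 47.16
  O₂: 2830 − 3(476.8) = 1399
  N₂: 10640 (inert)
  CO₂: 0 + 2(476.8) = 953.7
  H₂O: 0 + 2(476.8) = 953.7
Total out = 14000 kmol/h; y_N₂ = 10640 / 14000 = 0.7604.

0.76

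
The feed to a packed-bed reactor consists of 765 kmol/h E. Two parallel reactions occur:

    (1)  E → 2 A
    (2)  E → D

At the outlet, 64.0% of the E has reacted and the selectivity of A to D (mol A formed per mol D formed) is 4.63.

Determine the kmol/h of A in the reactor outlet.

Conversion of E: E consumed = 0.64 × 765 = 489.6 kmol/h = 1ξ₁ + 1ξ₂.
Selectivity: 2ξ₁ / (1ξ₂) = 4.63 → ξ₁ = 2.315 ξ₂.
Substitute: (1·2.315 + 1) ξ₂ = 489.6 → ξ₂ = 147.7 kmol/h, ξ₁ = 341.9 kmol/h.
Outlet amounts (n = n₀ + Σ ν·ξ):
  E: 765 − 1(341.9) − 1(147.7) = 275.4
  A: 0 + 2(341.9) = 683.8
  D: 0 + 1(147.7) = 147.7

684 kmol/h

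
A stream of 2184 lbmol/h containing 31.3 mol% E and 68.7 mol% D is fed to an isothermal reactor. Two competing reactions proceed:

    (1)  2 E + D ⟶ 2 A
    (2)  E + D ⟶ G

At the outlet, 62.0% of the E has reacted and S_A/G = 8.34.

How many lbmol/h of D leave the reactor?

Conversion of E: E consumed = 0.62 × 683.6 = 423.8 lbmol/h = 2ξ₁ + 1ξ₂.
Selectivity: 2ξ₁ / (1ξ₂) = 8.34 → ξ₁ = 4.17 ξ₂.
Substitute: (2·4.17 + 1) ξ₂ = 423.8 → ξ₂ = 45.38 lbmol/h, ξ₁ = 189.2 lbmol/h.
Outlet amounts (n = n₀ + Σ ν·ξ):
  E: 683.6 − 2(189.2) − 1(45.38) = 259.8
  D: 1500 − 1(189.2) − 1(45.38) = 1266
  A: 0 + 2(189.2) = 378.4
  G: 0 + 1(45.38) = 45.38

1270 lbmol/h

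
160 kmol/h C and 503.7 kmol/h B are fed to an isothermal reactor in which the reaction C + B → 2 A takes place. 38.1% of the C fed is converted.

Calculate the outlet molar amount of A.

122 kmol/h

C reacted = 0.381 × 160 = 60.96 kmol/h; ν_C = −1, so ξ = 60.96/1 = 60.96 kmol/h.
Outlet amounts (n = n₀ + ν ξ):
  C: 160 − 1(60.96) = 99.04
  B: 503.7 − 1(60.96) = 442.7
  A: 0 + 2(60.96) = 121.9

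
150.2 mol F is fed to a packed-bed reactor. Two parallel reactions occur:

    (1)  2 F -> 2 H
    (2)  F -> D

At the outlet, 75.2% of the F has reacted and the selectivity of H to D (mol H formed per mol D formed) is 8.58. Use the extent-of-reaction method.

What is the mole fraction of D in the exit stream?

0.0785

Conversion of F: F consumed = 0.752 × 150.2 = 113 mol = 2ξ₁ + 1ξ₂.
Selectivity: 2ξ₁ / (1ξ₂) = 8.58 → ξ₁ = 4.29 ξ₂.
Substitute: (2·4.29 + 1) ξ₂ = 113 → ξ₂ = 11.79 mol, ξ₁ = 50.58 mol.
Outlet amounts (n = n₀ + Σ ν·ξ):
  F: 150.2 − 2(50.58) − 1(11.79) = 37.25
  H: 0 + 2(50.58) = 101.2
  D: 0 + 1(11.79) = 11.79
Total out = 150.2 mol; y_D = 11.79 / 150.2 = 0.0785.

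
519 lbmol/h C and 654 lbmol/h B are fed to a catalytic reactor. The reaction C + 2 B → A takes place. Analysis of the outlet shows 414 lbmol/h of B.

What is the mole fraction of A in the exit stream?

0.129

For B: n = n₀ − 2ξ → 414 = 654 − 2ξ, giving ξ = 120 lbmol/h.
Outlet amounts (n = n₀ + ν ξ):
  C: 519 − 1(120) = 399
  B: 654 − 2(120) = 414
  A: 0 + 1(120) = 120
Total out = 933 lbmol/h; y_A = 120 / 933 = 0.1286.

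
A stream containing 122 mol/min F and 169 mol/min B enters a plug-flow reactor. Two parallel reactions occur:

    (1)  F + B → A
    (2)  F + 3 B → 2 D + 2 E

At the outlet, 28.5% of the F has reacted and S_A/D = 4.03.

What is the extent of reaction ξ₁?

Conversion of F: F consumed = 0.285 × 122 = 34.77 mol/min = 1ξ₁ + 1ξ₂.
Selectivity: 1ξ₁ / (2ξ₂) = 4.03 → ξ₁ = 8.06 ξ₂.
Substitute: (1·8.06 + 1) ξ₂ = 34.77 → ξ₂ = 3.838 mol/min, ξ₁ = 30.93 mol/min.
Outlet amounts (n = n₀ + Σ ν·ξ):
  F: 122 − 1(30.93) − 1(3.838) = 87.23
  B: 169 − 1(30.93) − 3(3.838) = 126.6
  A: 0 + 1(30.93) = 30.93
  D: 0 + 2(3.838) = 7.675
  E: 0 + 2(3.838) = 7.675

ξ₁ = 30.9 mol/min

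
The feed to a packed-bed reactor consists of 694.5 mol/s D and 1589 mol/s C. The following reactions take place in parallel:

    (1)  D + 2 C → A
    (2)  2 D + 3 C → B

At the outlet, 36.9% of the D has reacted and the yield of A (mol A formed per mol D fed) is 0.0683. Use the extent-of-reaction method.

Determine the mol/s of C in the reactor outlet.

Yield of A: 1ξ₁ / 694.5 = 0.0683 → ξ₁ = 47.43 mol/s.
Conversion of D: 1ξ₁ + 2ξ₂ = 0.369 × 694.5 = 256.3 → ξ₂ = 104.4 mol/s.
Outlet amounts (n = n₀ + Σ ν·ξ):
  D: 694.5 − 1(47.43) − 2(104.4) = 438.2
  C: 1589 − 2(47.43) − 3(104.4) = 1181
  A: 0 + 1(47.43) = 47.43
  B: 0 + 1(104.4) = 104.4

1180 mol/s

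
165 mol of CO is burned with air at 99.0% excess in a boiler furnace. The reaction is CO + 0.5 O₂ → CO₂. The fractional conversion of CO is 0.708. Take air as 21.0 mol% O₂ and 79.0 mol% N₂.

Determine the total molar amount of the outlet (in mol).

888 mol

Stoichiometric O₂ = 0.5 × 165 = 82.5 mol; O₂ fed = 82.5 × 1.990 = 164.2 mol.
N₂ fed = 164.2 × 79/21 = 617.6 mol.
Fuel reacted = 0.708 × 165 → ξ = 116.8 mol.
Outlet (n = n₀ + ν ξ):
  CO: 165 − 1(116.8) = 48.18
  O₂: 164.2 − 0.5(116.8) = 105.8
  N₂: 617.6 (inert)
  CO₂: 0 + 1(116.8) = 116.8
Total out = 48.18 + 105.8 + 617.6 + 116.8 = 888.4 mol.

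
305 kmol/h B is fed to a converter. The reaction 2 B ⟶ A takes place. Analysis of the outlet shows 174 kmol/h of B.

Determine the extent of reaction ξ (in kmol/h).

ξ = 65.5 kmol/h

For B: n = n₀ − 2ξ → 174 = 305 − 2ξ, giving ξ = 65.5 kmol/h.
Outlet amounts (n = n₀ + ν ξ):
  B: 305 − 2(65.5) = 174
  A: 0 + 1(65.5) = 65.5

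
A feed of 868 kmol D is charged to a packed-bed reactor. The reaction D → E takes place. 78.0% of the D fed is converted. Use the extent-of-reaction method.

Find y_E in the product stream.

D reacted = 0.78 × 868 = 677 kmol; ν_D = −1, so ξ = 677/1 = 677 kmol.
Outlet amounts (n = n₀ + ν ξ):
  D: 868 − 1(677) = 191
  E: 0 + 1(677) = 677
Total out = 868 kmol; y_E = 677 / 868 = 0.78.

0.78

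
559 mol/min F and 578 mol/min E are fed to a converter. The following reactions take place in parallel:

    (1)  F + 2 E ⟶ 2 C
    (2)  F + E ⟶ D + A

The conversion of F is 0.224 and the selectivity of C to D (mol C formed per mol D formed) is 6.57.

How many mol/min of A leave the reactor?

Conversion of F: F consumed = 0.224 × 559 = 125.2 mol/min = 1ξ₁ + 1ξ₂.
Selectivity: 2ξ₁ / (1ξ₂) = 6.57 → ξ₁ = 3.285 ξ₂.
Substitute: (1·3.285 + 1) ξ₂ = 125.2 → ξ₂ = 29.22 mol/min, ξ₁ = 95.99 mol/min.
Outlet amounts (n = n₀ + Σ ν·ξ):
  F: 559 − 1(95.99) − 1(29.22) = 433.8
  E: 578 − 2(95.99) − 1(29.22) = 356.8
  C: 0 + 2(95.99) = 192
  D: 0 + 1(29.22) = 29.22
  A: 0 + 1(29.22) = 29.22

29.2 mol/min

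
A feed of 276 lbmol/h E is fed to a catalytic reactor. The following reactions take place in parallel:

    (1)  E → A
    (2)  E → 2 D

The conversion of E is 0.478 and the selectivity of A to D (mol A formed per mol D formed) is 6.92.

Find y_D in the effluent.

Conversion of E: E consumed = 0.478 × 276 = 131.9 lbmol/h = 1ξ₁ + 1ξ₂.
Selectivity: 1ξ₁ / (2ξ₂) = 6.92 → ξ₁ = 13.84 ξ₂.
Substitute: (1·13.84 + 1) ξ₂ = 131.9 → ξ₂ = 8.89 lbmol/h, ξ₁ = 123 lbmol/h.
Outlet amounts (n = n₀ + Σ ν·ξ):
  E: 276 − 1(123) − 1(8.89) = 144.1
  A: 0 + 1(123) = 123
  D: 0 + 2(8.89) = 17.78
Total out = 284.9 lbmol/h; y_D = 17.78 / 284.9 = 0.06241.

0.0624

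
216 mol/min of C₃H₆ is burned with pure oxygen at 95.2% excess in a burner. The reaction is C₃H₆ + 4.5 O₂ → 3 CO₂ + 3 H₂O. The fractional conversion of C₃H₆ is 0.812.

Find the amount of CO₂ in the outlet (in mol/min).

526 mol/min

Stoichiometric O₂ = 4.5 × 216 = 972 mol/min; O₂ fed = 972 × 1.952 = 1897 mol/min.
Fuel reacted = 0.812 × 216 → ξ = 175.4 mol/min.
Outlet (n = n₀ + ν ξ):
  C₃H₆: 216 − 1(175.4) = 40.61
  O₂: 1897 − 4.5(175.4) = 1108
  CO₂: 0 + 3(175.4) = 526.2
  H₂O: 0 + 3(175.4) = 526.2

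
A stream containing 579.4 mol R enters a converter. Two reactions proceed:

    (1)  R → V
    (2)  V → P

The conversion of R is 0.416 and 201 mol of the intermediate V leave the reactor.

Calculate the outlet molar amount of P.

40 mol

Conversion of R: R consumed = 1ξ₁ = 0.416 × 579.4 → ξ₁ = 241 mol.
V balance: n_V = 0 + 1ξ₁ − 1ξ₂ = 201 → ξ₂ = (1·241 − 201)/1 = 40.03 mol.
Outlet amounts (n = n₀ + Σ ν·ξ):
  R: 579.4 − 1(241) = 338.4
  V: 0 + 1(241) − 1(40.03) = 201
  P: 0 + 1(40.03) = 40.03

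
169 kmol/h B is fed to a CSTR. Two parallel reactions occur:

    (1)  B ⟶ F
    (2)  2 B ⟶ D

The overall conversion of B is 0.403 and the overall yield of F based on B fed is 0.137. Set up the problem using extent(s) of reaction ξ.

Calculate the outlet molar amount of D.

22.5 kmol/h

Yield of F: 1ξ₁ / 169 = 0.137 → ξ₁ = 23.15 kmol/h.
Conversion of B: 1ξ₁ + 2ξ₂ = 0.403 × 169 = 68.11 → ξ₂ = 22.48 kmol/h.
Outlet amounts (n = n₀ + Σ ν·ξ):
  B: 169 − 1(23.15) − 2(22.48) = 100.9
  F: 0 + 1(23.15) = 23.15
  D: 0 + 1(22.48) = 22.48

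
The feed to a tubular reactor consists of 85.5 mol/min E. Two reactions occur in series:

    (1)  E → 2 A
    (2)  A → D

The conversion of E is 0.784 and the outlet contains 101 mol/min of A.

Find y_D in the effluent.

Conversion of E: E consumed = 1ξ₁ = 0.784 × 85.5 → ξ₁ = 67.03 mol/min.
A balance: n_A = 0 + 2ξ₁ − 1ξ₂ = 101 → ξ₂ = (2·67.03 − 101)/1 = 33.06 mol/min.
Outlet amounts (n = n₀ + Σ ν·ξ):
  E: 85.5 − 1(67.03) = 18.47
  A: 0 + 2(67.03) − 1(33.06) = 101
  D: 0 + 1(33.06) = 33.06
Total out = 152.5 mol/min; y_D = 33.06 / 152.5 = 0.2168.

0.217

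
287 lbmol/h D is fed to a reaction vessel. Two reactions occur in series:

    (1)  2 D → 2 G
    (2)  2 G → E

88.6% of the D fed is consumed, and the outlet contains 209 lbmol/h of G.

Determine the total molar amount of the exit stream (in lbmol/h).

264 lbmol/h

Conversion of D: D consumed = 2ξ₁ = 0.886 × 287 → ξ₁ = 127.1 lbmol/h.
G balance: n_G = 0 + 2ξ₁ − 2ξ₂ = 209 → ξ₂ = (2·127.1 − 209)/2 = 22.64 lbmol/h.
Outlet amounts (n = n₀ + Σ ν·ξ):
  D: 287 − 2(127.1) = 32.72
  G: 0 + 2(127.1) − 2(22.64) = 209
  E: 0 + 1(22.64) = 22.64
Total out = 32.72 + 209 + 22.64 = 264.4 lbmol/h.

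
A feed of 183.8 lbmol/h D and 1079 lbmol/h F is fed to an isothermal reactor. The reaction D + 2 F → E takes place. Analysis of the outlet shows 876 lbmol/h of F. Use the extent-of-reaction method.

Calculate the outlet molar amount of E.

102 lbmol/h

For F: n = n₀ − 2ξ → 876 = 1079 − 2ξ, giving ξ = 101.5 lbmol/h.
Outlet amounts (n = n₀ + ν ξ):
  D: 183.8 − 1(101.5) = 82.3
  F: 1079 − 2(101.5) = 876
  E: 0 + 1(101.5) = 101.5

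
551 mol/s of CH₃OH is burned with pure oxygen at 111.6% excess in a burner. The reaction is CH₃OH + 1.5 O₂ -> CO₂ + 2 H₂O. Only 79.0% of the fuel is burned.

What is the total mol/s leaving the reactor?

2520 mol/s

Stoichiometric O₂ = 1.5 × 551 = 826.5 mol/s; O₂ fed = 826.5 × 2.116 = 1749 mol/s.
Fuel reacted = 0.79 × 551 → ξ = 435.3 mol/s.
Outlet (n = n₀ + ν ξ):
  CH₃OH: 551 − 1(435.3) = 115.7
  O₂: 1749 − 1.5(435.3) = 1096
  CO₂: 0 + 1(435.3) = 435.3
  H₂O: 0 + 2(435.3) = 870.6
Total out = 115.7 + 1096 + 435.3 + 870.6 = 2518 mol/s.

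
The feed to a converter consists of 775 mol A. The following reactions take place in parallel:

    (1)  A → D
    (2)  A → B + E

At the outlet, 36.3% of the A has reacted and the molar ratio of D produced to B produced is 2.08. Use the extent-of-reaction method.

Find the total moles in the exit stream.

866 mol

Conversion of A: A consumed = 0.363 × 775 = 281.3 mol = 1ξ₁ + 1ξ₂.
Selectivity: 1ξ₁ / (1ξ₂) = 2.08 → ξ₁ = 2.08 ξ₂.
Substitute: (1·2.08 + 1) ξ₂ = 281.3 → ξ₂ = 91.34 mol, ξ₁ = 190 mol.
Outlet amounts (n = n₀ + Σ ν·ξ):
  A: 775 − 1(190) − 1(91.34) = 493.7
  D: 0 + 1(190) = 190
  B: 0 + 1(91.34) = 91.34
  E: 0 + 1(91.34) = 91.34
Total out = 493.7 + 190 + 91.34 + 91.34 = 866.3 mol.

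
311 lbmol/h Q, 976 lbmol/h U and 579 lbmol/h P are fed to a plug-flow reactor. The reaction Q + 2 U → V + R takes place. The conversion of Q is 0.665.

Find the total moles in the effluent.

Q reacted = 0.665 × 311 = 206.8 lbmol/h; ν_Q = −1, so ξ = 206.8/1 = 206.8 lbmol/h.
Outlet amounts (n = n₀ + ν ξ):
  Q: 311 − 1(206.8) = 104.2
  U: 976 − 2(206.8) = 562.4
  V: 0 + 1(206.8) = 206.8
  R: 0 + 1(206.8) = 206.8
  P: 579 (inert)
Total out = 104.2 + 562.4 + 206.8 + 206.8 + 579 = 1659 lbmol/h.

1660 lbmol/h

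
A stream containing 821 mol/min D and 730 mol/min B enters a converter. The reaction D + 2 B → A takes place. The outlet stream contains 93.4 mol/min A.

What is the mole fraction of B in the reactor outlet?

For A: n = n₀ + 1ξ → 93.4 = 0 + 1ξ, giving ξ = 93.4 mol/min.
Outlet amounts (n = n₀ + ν ξ):
  D: 821 − 1(93.4) = 727.6
  B: 730 − 2(93.4) = 543.2
  A: 0 + 1(93.4) = 93.4
Total out = 1364 mol/min; y_B = 543.2 / 1364 = 0.3982.

0.398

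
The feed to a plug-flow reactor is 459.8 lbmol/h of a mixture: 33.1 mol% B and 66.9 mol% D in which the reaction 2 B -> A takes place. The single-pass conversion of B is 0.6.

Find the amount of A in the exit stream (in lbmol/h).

B reacted = 0.6 × 152.2 = 91.32 lbmol/h; ν_B = −2, so ξ = 91.32/2 = 45.66 lbmol/h.
Outlet amounts (n = n₀ + ν ξ):
  B: 152.2 − 2(45.66) = 60.88
  A: 0 + 1(45.66) = 45.66
  D: 307.6 (inert)

45.7 lbmol/h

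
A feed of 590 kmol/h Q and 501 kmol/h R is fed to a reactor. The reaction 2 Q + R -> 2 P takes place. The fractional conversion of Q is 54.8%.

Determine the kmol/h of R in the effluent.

Q reacted = 0.548 × 590 = 323.3 kmol/h; ν_Q = −2, so ξ = 323.3/2 = 161.7 kmol/h.
Outlet amounts (n = n₀ + ν ξ):
  Q: 590 − 2(161.7) = 266.7
  R: 501 − 1(161.7) = 339.3
  P: 0 + 2(161.7) = 323.3

339 kmol/h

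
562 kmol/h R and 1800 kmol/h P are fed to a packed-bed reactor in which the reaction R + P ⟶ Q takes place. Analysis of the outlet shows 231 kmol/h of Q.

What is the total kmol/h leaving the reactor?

For Q: n = n₀ + 1ξ → 231 = 0 + 1ξ, giving ξ = 231 kmol/h.
Outlet amounts (n = n₀ + ν ξ):
  R: 562 − 1(231) = 331
  P: 1800 − 1(231) = 1569
  Q: 0 + 1(231) = 231
Total out = 331 + 1569 + 231 = 2131 kmol/h.

2130 kmol/h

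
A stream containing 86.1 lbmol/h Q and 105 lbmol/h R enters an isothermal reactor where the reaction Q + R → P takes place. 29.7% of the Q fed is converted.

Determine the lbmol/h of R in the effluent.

Q reacted = 0.297 × 86.1 = 25.57 lbmol/h; ν_Q = −1, so ξ = 25.57/1 = 25.57 lbmol/h.
Outlet amounts (n = n₀ + ν ξ):
  Q: 86.1 − 1(25.57) = 60.53
  R: 105 − 1(25.57) = 79.43
  P: 0 + 1(25.57) = 25.57

79.4 lbmol/h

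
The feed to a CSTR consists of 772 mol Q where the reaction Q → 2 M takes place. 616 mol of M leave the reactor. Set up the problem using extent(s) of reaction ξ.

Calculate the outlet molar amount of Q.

For M: n = n₀ + 2ξ → 616 = 0 + 2ξ, giving ξ = 308 mol.
Outlet amounts (n = n₀ + ν ξ):
  Q: 772 − 1(308) = 464
  M: 0 + 2(308) = 616

464 mol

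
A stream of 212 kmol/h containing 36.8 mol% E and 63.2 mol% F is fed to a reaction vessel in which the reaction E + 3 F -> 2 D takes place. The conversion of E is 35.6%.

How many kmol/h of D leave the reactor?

55.5 kmol/h

E reacted = 0.356 × 78.02 = 27.77 kmol/h; ν_E = −1, so ξ = 27.77/1 = 27.77 kmol/h.
Outlet amounts (n = n₀ + ν ξ):
  E: 78.02 − 1(27.77) = 50.24
  F: 134 − 3(27.77) = 50.66
  D: 0 + 2(27.77) = 55.55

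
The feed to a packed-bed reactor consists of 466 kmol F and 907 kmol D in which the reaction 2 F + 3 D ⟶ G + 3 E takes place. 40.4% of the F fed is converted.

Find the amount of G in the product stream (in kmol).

F reacted = 0.404 × 466 = 188.3 kmol; ν_F = −2, so ξ = 188.3/2 = 94.13 kmol.
Outlet amounts (n = n₀ + ν ξ):
  F: 466 − 2(94.13) = 277.7
  D: 907 − 3(94.13) = 624.6
  G: 0 + 1(94.13) = 94.13
  E: 0 + 3(94.13) = 282.4

94.1 kmol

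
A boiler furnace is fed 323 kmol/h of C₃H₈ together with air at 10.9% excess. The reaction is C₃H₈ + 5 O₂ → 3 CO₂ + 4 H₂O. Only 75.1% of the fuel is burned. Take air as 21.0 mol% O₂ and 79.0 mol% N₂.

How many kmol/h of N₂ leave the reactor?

6740 kmol/h

Stoichiometric O₂ = 5 × 323 = 1615 kmol/h; O₂ fed = 1615 × 1.109 = 1791 kmol/h.
N₂ fed = 1791 × 79/21 = 6738 kmol/h.
Fuel reacted = 0.751 × 323 → ξ = 242.6 kmol/h.
Outlet (n = n₀ + ν ξ):
  C₃H₈: 323 − 1(242.6) = 80.43
  O₂: 1791 − 5(242.6) = 578.2
  N₂: 6738 (inert)
  CO₂: 0 + 3(242.6) = 727.7
  H₂O: 0 + 4(242.6) = 970.3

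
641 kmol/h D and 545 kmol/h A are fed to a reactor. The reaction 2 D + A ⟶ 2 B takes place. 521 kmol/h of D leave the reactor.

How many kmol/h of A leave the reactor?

485 kmol/h

For D: n = n₀ − 2ξ → 521 = 641 − 2ξ, giving ξ = 60 kmol/h.
Outlet amounts (n = n₀ + ν ξ):
  D: 641 − 2(60) = 521
  A: 545 − 1(60) = 485
  B: 0 + 2(60) = 120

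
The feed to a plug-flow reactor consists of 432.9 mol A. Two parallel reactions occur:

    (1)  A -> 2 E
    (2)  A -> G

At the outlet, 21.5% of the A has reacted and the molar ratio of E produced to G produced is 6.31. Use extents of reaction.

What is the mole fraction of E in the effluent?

Conversion of A: A consumed = 0.215 × 432.9 = 93.07 mol = 1ξ₁ + 1ξ₂.
Selectivity: 2ξ₁ / (1ξ₂) = 6.31 → ξ₁ = 3.155 ξ₂.
Substitute: (1·3.155 + 1) ξ₂ = 93.07 → ξ₂ = 22.4 mol, ξ₁ = 70.67 mol.
Outlet amounts (n = n₀ + Σ ν·ξ):
  A: 432.9 − 1(70.67) − 1(22.4) = 339.8
  E: 0 + 2(70.67) = 141.3
  G: 0 + 1(22.4) = 22.4
Total out = 503.6 mol; y_E = 141.3 / 503.6 = 0.2807.

0.281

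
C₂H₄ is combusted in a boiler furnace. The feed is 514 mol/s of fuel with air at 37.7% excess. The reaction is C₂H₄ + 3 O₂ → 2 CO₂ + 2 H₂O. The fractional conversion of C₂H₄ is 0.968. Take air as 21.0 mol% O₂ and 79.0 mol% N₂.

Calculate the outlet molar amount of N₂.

Stoichiometric O₂ = 3 × 514 = 1542 mol/s; O₂ fed = 1542 × 1.377 = 2123 mol/s.
N₂ fed = 2123 × 79/21 = 7988 mol/s.
Fuel reacted = 0.968 × 514 → ξ = 497.6 mol/s.
Outlet (n = n₀ + ν ξ):
  C₂H₄: 514 − 1(497.6) = 16.45
  O₂: 2123 − 3(497.6) = 630.7
  N₂: 7988 (inert)
  CO₂: 0 + 2(497.6) = 995.1
  H₂O: 0 + 2(497.6) = 995.1

7990 mol/s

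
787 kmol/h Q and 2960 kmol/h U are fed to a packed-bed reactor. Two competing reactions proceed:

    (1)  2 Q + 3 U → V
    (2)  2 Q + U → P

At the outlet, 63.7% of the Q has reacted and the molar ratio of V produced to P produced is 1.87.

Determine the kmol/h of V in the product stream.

163 kmol/h

Conversion of Q: Q consumed = 0.637 × 787 = 501.3 kmol/h = 2ξ₁ + 2ξ₂.
Selectivity: 1ξ₁ / (1ξ₂) = 1.87 → ξ₁ = 1.87 ξ₂.
Substitute: (2·1.87 + 2) ξ₂ = 501.3 → ξ₂ = 87.34 kmol/h, ξ₁ = 163.3 kmol/h.
Outlet amounts (n = n₀ + Σ ν·ξ):
  Q: 787 − 2(163.3) − 2(87.34) = 285.7
  U: 2960 − 3(163.3) − 1(87.34) = 2383
  V: 0 + 1(163.3) = 163.3
  P: 0 + 1(87.34) = 87.34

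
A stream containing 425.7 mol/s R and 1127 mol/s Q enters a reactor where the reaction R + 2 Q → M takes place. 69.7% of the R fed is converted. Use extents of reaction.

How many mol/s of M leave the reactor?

R reacted = 0.697 × 425.7 = 296.7 mol/s; ν_R = −1, so ξ = 296.7/1 = 296.7 mol/s.
Outlet amounts (n = n₀ + ν ξ):
  R: 425.7 − 1(296.7) = 129
  Q: 1127 − 2(296.7) = 533.6
  M: 0 + 1(296.7) = 296.7

297 mol/s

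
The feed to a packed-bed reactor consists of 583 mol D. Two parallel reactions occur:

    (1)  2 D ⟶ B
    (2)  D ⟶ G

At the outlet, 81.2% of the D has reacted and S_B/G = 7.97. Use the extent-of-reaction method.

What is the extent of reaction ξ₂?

Conversion of D: D consumed = 0.812 × 583 = 473.4 mol = 2ξ₁ + 1ξ₂.
Selectivity: 1ξ₁ / (1ξ₂) = 7.97 → ξ₁ = 7.97 ξ₂.
Substitute: (2·7.97 + 1) ξ₂ = 473.4 → ξ₂ = 27.95 mol, ξ₁ = 222.7 mol.
Outlet amounts (n = n₀ + Σ ν·ξ):
  D: 583 − 2(222.7) − 1(27.95) = 109.6
  B: 0 + 1(222.7) = 222.7
  G: 0 + 1(27.95) = 27.95

ξ₂ = 27.9 mol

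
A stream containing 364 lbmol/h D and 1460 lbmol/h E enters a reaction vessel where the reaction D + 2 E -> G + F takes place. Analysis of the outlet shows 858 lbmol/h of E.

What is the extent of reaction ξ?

ξ = 301 lbmol/h

For E: n = n₀ − 2ξ → 858 = 1460 − 2ξ, giving ξ = 301 lbmol/h.
Outlet amounts (n = n₀ + ν ξ):
  D: 364 − 1(301) = 63
  E: 1460 − 2(301) = 858
  G: 0 + 1(301) = 301
  F: 0 + 1(301) = 301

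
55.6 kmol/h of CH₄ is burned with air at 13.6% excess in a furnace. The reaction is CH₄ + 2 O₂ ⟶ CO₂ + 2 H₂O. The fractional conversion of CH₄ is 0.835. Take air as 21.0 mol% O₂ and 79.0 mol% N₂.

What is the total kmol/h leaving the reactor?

Stoichiometric O₂ = 2 × 55.6 = 111.2 kmol/h; O₂ fed = 111.2 × 1.136 = 126.3 kmol/h.
N₂ fed = 126.3 × 79/21 = 475.2 kmol/h.
Fuel reacted = 0.835 × 55.6 → ξ = 46.43 kmol/h.
Outlet (n = n₀ + ν ξ):
  CH₄: 55.6 − 1(46.43) = 9.174
  O₂: 126.3 − 2(46.43) = 33.47
  N₂: 475.2 (inert)
  CO₂: 0 + 1(46.43) = 46.43
  H₂O: 0 + 2(46.43) = 92.85
Total out = 9.174 + 33.47 + 475.2 + 46.43 + 92.85 = 657.1 kmol/h.

657 kmol/h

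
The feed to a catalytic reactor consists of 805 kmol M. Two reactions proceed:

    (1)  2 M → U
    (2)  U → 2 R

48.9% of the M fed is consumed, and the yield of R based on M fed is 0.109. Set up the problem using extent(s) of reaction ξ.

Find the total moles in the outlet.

Conversion of M: M consumed = 2ξ₁ = 0.489 × 805 → ξ₁ = 196.8 kmol.
Yield of R: 2ξ₂ / 805 = 0.109 → ξ₂ = 43.87 kmol.
Outlet amounts (n = n₀ + Σ ν·ξ):
  M: 805 − 2(196.8) = 411.4
  U: 0 + 1(196.8) − 1(43.87) = 152.9
  R: 0 + 2(43.87) = 87.75
Total out = 411.4 + 152.9 + 87.75 = 652 kmol.

652 kmol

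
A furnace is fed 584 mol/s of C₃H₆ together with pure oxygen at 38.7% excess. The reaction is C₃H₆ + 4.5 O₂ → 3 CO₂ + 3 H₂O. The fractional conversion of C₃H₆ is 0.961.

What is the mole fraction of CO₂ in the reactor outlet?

0.373

Stoichiometric O₂ = 4.5 × 584 = 2628 mol/s; O₂ fed = 2628 × 1.387 = 3645 mol/s.
Fuel reacted = 0.961 × 584 → ξ = 561.2 mol/s.
Outlet (n = n₀ + ν ξ):
  C₃H₆: 584 − 1(561.2) = 22.78
  O₂: 3645 − 4.5(561.2) = 1120
  CO₂: 0 + 3(561.2) = 1684
  H₂O: 0 + 3(561.2) = 1684
Total out = 4510 mol/s; y_CO₂ = 1684 / 4510 = 0.3733.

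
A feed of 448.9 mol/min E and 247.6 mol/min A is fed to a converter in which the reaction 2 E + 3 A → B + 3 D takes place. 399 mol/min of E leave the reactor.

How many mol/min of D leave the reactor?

For E: n = n₀ − 2ξ → 399 = 448.9 − 2ξ, giving ξ = 24.95 mol/min.
Outlet amounts (n = n₀ + ν ξ):
  E: 448.9 − 2(24.95) = 399
  A: 247.6 − 3(24.95) = 172.8
  B: 0 + 1(24.95) = 24.95
  D: 0 + 3(24.95) = 74.85

74.8 mol/min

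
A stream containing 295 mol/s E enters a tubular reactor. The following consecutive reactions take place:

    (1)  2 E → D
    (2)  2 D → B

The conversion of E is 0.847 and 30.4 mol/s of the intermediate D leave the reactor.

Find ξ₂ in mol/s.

ξ₂ = 47.3 mol/s

Conversion of E: E consumed = 2ξ₁ = 0.847 × 295 → ξ₁ = 124.9 mol/s.
D balance: n_D = 0 + 1ξ₁ − 2ξ₂ = 30.4 → ξ₂ = (1·124.9 − 30.4)/2 = 47.27 mol/s.
Outlet amounts (n = n₀ + Σ ν·ξ):
  E: 295 − 2(124.9) = 45.14
  D: 0 + 1(124.9) − 2(47.27) = 30.4
  B: 0 + 1(47.27) = 47.27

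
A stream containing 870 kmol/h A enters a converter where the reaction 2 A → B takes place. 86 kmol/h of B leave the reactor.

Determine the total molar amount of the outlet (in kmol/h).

For B: n = n₀ + 1ξ → 86 = 0 + 1ξ, giving ξ = 86 kmol/h.
Outlet amounts (n = n₀ + ν ξ):
  A: 870 − 2(86) = 698
  B: 0 + 1(86) = 86
Total out = 698 + 86 = 784 kmol/h.

784 kmol/h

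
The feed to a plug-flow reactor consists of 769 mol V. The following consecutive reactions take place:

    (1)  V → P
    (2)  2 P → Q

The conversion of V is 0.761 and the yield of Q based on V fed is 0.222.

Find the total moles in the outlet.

598 mol

Conversion of V: V consumed = 1ξ₁ = 0.761 × 769 → ξ₁ = 585.2 mol.
Yield of Q: 1ξ₂ / 769 = 0.222 → ξ₂ = 170.7 mol.
Outlet amounts (n = n₀ + Σ ν·ξ):
  V: 769 − 1(585.2) = 183.8
  P: 0 + 1(585.2) − 2(170.7) = 243.8
  Q: 0 + 1(170.7) = 170.7
Total out = 183.8 + 243.8 + 170.7 = 598.3 mol.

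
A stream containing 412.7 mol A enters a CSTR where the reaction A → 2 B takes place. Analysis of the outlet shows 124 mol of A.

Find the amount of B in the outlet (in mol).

For A: n = n₀ − 1ξ → 124 = 412.7 − 1ξ, giving ξ = 288.7 mol.
Outlet amounts (n = n₀ + ν ξ):
  A: 412.7 − 1(288.7) = 124
  B: 0 + 2(288.7) = 577.4

577 mol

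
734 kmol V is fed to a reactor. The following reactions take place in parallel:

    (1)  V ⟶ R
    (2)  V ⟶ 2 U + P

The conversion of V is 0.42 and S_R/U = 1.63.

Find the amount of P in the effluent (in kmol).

72.4 kmol

Conversion of V: V consumed = 0.42 × 734 = 308.3 kmol = 1ξ₁ + 1ξ₂.
Selectivity: 1ξ₁ / (2ξ₂) = 1.63 → ξ₁ = 3.26 ξ₂.
Substitute: (1·3.26 + 1) ξ₂ = 308.3 → ξ₂ = 72.37 kmol, ξ₁ = 235.9 kmol.
Outlet amounts (n = n₀ + Σ ν·ξ):
  V: 734 − 1(235.9) − 1(72.37) = 425.7
  R: 0 + 1(235.9) = 235.9
  U: 0 + 2(72.37) = 144.7
  P: 0 + 1(72.37) = 72.37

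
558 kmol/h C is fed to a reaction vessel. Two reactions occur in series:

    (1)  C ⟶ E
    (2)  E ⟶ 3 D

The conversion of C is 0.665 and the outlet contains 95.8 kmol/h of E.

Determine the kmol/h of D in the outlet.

826 kmol/h

Conversion of C: C consumed = 1ξ₁ = 0.665 × 558 → ξ₁ = 371.1 kmol/h.
E balance: n_E = 0 + 1ξ₁ − 1ξ₂ = 95.8 → ξ₂ = (1·371.1 − 95.8)/1 = 275.3 kmol/h.
Outlet amounts (n = n₀ + Σ ν·ξ):
  C: 558 − 1(371.1) = 186.9
  E: 0 + 1(371.1) − 1(275.3) = 95.8
  D: 0 + 3(275.3) = 825.8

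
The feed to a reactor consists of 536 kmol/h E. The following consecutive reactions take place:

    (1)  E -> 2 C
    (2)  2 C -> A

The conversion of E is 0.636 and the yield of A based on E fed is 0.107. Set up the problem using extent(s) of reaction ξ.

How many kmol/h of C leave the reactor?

567 kmol/h

Conversion of E: E consumed = 1ξ₁ = 0.636 × 536 → ξ₁ = 340.9 kmol/h.
Yield of A: 1ξ₂ / 536 = 0.107 → ξ₂ = 57.35 kmol/h.
Outlet amounts (n = n₀ + Σ ν·ξ):
  E: 536 − 1(340.9) = 195.1
  C: 0 + 2(340.9) − 2(57.35) = 567.1
  A: 0 + 1(57.35) = 57.35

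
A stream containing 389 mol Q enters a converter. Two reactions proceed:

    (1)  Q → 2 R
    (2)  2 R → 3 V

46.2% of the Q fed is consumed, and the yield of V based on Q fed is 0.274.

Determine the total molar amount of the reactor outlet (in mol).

604 mol

Conversion of Q: Q consumed = 1ξ₁ = 0.462 × 389 → ξ₁ = 179.7 mol.
Yield of V: 3ξ₂ / 389 = 0.274 → ξ₂ = 35.53 mol.
Outlet amounts (n = n₀ + Σ ν·ξ):
  Q: 389 − 1(179.7) = 209.3
  R: 0 + 2(179.7) − 2(35.53) = 288.4
  V: 0 + 3(35.53) = 106.6
Total out = 209.3 + 288.4 + 106.6 = 604.2 mol.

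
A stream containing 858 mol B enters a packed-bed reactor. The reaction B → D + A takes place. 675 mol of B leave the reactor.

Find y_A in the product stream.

0.176

For B: n = n₀ − 1ξ → 675 = 858 − 1ξ, giving ξ = 183 mol.
Outlet amounts (n = n₀ + ν ξ):
  B: 858 − 1(183) = 675
  D: 0 + 1(183) = 183
  A: 0 + 1(183) = 183
Total out = 1041 mol; y_A = 183 / 1041 = 0.1758.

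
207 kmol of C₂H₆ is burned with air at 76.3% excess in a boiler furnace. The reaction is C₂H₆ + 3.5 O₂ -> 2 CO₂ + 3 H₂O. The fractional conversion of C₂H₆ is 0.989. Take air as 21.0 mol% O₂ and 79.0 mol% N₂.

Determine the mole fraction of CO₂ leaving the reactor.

Stoichiometric O₂ = 3.5 × 207 = 724.5 kmol; O₂ fed = 724.5 × 1.763 = 1277 kmol.
N₂ fed = 1277 × 79/21 = 4805 kmol.
Fuel reacted = 0.989 × 207 → ξ = 204.7 kmol.
Outlet (n = n₀ + ν ξ):
  C₂H₆: 207 − 1(204.7) = 2.277
  O₂: 1277 − 3.5(204.7) = 560.8
  N₂: 4805 (inert)
  CO₂: 0 + 2(204.7) = 409.4
  H₂O: 0 + 3(204.7) = 614.2
Total out = 6392 kmol; y_CO₂ = 409.4 / 6392 = 0.06406.

0.0641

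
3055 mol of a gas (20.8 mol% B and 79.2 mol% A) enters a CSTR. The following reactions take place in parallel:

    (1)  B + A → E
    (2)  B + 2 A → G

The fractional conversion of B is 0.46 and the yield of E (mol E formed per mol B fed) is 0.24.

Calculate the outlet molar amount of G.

Yield of E: 1ξ₁ / 635.4 = 0.24 → ξ₁ = 152.5 mol.
Conversion of B: 1ξ₁ + 1ξ₂ = 0.46 × 635.4 = 292.3 → ξ₂ = 139.8 mol.
Outlet amounts (n = n₀ + Σ ν·ξ):
  B: 635.4 − 1(152.5) − 1(139.8) = 343.1
  A: 2420 − 1(152.5) − 2(139.8) = 1987
  E: 0 + 1(152.5) = 152.5
  G: 0 + 1(139.8) = 139.8

140 mol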